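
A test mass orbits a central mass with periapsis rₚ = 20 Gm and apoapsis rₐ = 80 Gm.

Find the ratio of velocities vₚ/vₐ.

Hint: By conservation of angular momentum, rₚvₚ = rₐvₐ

Convert to SI: rₚ = 20 Gm = 2e+10 m; rₐ = 80 Gm = 8e+10 m.
Conservation of angular momentum gives rₚvₚ = rₐvₐ, so vₚ/vₐ = rₐ/rₚ.
vₚ/vₐ = 8e+10 / 2e+10 ≈ 4.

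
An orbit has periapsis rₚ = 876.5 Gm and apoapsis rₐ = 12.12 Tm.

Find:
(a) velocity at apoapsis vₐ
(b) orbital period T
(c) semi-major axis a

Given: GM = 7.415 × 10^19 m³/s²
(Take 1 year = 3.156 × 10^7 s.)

Convert to SI: rₚ = 876.5 Gm = 8.765e+11 m; rₐ = 12.12 Tm = 1.212e+13 m.
(a) With a = (rₚ + rₐ)/2 = 6.49825e+12 m, vₐ = √(GM (2/rₐ − 1/a)) = √(7.415e+19 · (2/1.212e+13 − 1/6.49825e+12)) m/s ≈ 908.4 m/s
(b) With a = (rₚ + rₐ)/2 = 6.49825e+12 m, T = 2π √(a³/GM) = 2π √((6.49825e+12)³/7.415e+19) s ≈ 1.209e+10 s
(c) a = (rₚ + rₐ)/2 = (8.765e+11 + 1.212e+13)/2 ≈ 6.498e+12 m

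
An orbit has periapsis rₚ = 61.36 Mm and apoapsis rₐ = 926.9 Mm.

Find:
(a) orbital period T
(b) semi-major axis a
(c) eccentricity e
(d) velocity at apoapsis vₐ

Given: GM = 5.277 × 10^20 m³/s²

Convert to SI: rₚ = 61.36 Mm = 6.136e+07 m; rₐ = 926.9 Mm = 9.269e+08 m.
(a) With a = (rₚ + rₐ)/2 = 4.9413e+08 m, T = 2π √(a³/GM) = 2π √((4.9413e+08)³/5.277e+20) s ≈ 3004 s
(b) a = (rₚ + rₐ)/2 = (6.136e+07 + 9.269e+08)/2 ≈ 4.941e+08 m
(c) e = (rₐ − rₚ)/(rₐ + rₚ) = (9.269e+08 − 6.136e+07)/(9.269e+08 + 6.136e+07) ≈ 0.8758
(d) With a = (rₚ + rₐ)/2 = 4.9413e+08 m, vₐ = √(GM (2/rₐ − 1/a)) = √(5.277e+20 · (2/9.269e+08 − 1/4.9413e+08)) m/s ≈ 2.659e+05 m/s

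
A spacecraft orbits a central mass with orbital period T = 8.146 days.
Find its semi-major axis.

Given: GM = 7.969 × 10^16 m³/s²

Convert to SI: T = 8.146 days = 703814 s.
Invert Kepler's third law: a = (GM · T² / (4π²))^(1/3).
Substituting T = 703814 s and GM = 7.969e+16 m³/s²:
a = (7.969e+16 · (703814)² / (4π²))^(1/3) m
a ≈ 1e+09 m = 1000 Mm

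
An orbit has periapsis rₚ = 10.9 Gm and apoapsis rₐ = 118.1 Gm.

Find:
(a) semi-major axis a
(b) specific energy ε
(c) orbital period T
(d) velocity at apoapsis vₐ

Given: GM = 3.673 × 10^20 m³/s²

Convert to SI: rₚ = 10.9 Gm = 1.09e+10 m; rₐ = 118.1 Gm = 1.181e+11 m.
(a) a = (rₚ + rₐ)/2 = (1.09e+10 + 1.181e+11)/2 ≈ 6.45e+10 m
(b) With a = (rₚ + rₐ)/2 = 6.45e+10 m, ε = −GM/(2a) = −3.673e+20/(2 · 6.45e+10) J/kg ≈ -2.847e+09 J/kg
(c) With a = (rₚ + rₐ)/2 = 6.45e+10 m, T = 2π √(a³/GM) = 2π √((6.45e+10)³/3.673e+20) s ≈ 5.37e+06 s
(d) With a = (rₚ + rₐ)/2 = 6.45e+10 m, vₐ = √(GM (2/rₐ − 1/a)) = √(3.673e+20 · (2/1.181e+11 − 1/6.45e+10)) m/s ≈ 2.293e+04 m/s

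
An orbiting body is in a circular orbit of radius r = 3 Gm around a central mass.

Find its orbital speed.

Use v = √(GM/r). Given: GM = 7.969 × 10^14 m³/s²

Convert to SI: r = 3 Gm = 3e+09 m.
For a circular orbit, gravity supplies the centripetal force, so v = √(GM / r).
v = √(7.969e+14 / 3e+09) m/s ≈ 515.4 m/s = 515.4 m/s.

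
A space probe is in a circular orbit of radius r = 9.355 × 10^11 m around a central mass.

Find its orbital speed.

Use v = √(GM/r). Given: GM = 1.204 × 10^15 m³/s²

For a circular orbit, gravity supplies the centripetal force, so v = √(GM / r).
v = √(1.204e+15 / 9.355e+11) m/s ≈ 35.87 m/s = 35.87 m/s.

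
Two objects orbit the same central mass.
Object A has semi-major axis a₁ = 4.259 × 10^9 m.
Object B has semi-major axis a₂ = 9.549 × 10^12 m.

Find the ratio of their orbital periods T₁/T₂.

From Kepler's third law, (T₁/T₂)² = (a₁/a₂)³, so T₁/T₂ = (a₁/a₂)^(3/2).
a₁/a₂ = 4.259e+09 / 9.549e+12 = 0.000446015.
T₁/T₂ = (0.000446015)^(3/2) ≈ 9.419e-06.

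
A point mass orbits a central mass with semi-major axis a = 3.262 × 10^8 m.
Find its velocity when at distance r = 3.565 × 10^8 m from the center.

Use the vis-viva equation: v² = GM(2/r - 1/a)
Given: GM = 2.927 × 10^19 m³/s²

Vis-viva: v = √(GM · (2/r − 1/a)).
2/r − 1/a = 2/3.565e+08 − 1/3.262e+08 = 2.54449e-09 m⁻¹.
v = √(2.927e+19 · 2.54449e-09) m/s ≈ 2.729e+05 m/s = 272.9 km/s.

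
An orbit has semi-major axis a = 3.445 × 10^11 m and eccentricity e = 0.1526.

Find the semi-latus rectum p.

p = a (1 − e²).
p = 3.445e+11 · (1 − (0.1526)²) = 3.445e+11 · 0.976713 ≈ 3.365e+11 m = 3.365 × 10^11 m.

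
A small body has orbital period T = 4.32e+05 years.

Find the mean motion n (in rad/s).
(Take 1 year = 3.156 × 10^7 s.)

Convert to SI: T = 4.32e+05 years = 1.36339e+13 s.
n = 2π / T.
n = 2π / 1.36339e+13 s ≈ 4.608e-13 rad/s.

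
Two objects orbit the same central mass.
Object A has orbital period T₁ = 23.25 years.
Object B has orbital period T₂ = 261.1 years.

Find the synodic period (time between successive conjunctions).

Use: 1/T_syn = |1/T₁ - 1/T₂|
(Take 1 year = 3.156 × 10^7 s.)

Convert to SI: T₁ = 23.25 years = 7.3377e+08 s; T₂ = 261.1 years = 8.24032e+09 s.
T_syn = |T₁ · T₂ / (T₁ − T₂)|.
T_syn = |7.3377e+08 · 8.24032e+09 / (7.3377e+08 − 8.24032e+09)| s ≈ 8.055e+08 s = 25.52 years.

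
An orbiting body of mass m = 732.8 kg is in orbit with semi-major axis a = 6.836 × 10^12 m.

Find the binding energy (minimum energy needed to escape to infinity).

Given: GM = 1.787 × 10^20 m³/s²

Total orbital energy is E = −GMm/(2a); binding energy is E_bind = −E = GMm/(2a).
E_bind = 1.787e+20 · 732.8 / (2 · 6.836e+12) J ≈ 9.578e+09 J = 9.578 GJ.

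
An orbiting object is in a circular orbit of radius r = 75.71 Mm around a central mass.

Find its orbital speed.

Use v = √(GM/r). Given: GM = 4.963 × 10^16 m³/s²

Convert to SI: r = 75.71 Mm = 7.571e+07 m.
For a circular orbit, gravity supplies the centripetal force, so v = √(GM / r).
v = √(4.963e+16 / 7.571e+07) m/s ≈ 2.56e+04 m/s = 25.6 km/s.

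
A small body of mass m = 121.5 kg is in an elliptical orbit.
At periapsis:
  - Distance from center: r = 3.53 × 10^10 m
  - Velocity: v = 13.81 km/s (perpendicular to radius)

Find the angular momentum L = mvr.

Convert to SI: v = 13.81 km/s = 13810 m/s.
Since v is perpendicular to r, L = m · v · r.
L = 121.5 · 13810 · 3.53e+10 kg·m²/s ≈ 5.923e+16 kg·m²/s.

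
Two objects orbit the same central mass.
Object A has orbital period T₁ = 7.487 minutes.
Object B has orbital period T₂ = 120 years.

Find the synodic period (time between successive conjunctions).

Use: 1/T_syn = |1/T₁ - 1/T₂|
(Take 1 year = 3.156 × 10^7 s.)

Convert to SI: T₁ = 7.487 minutes = 449.22 s; T₂ = 120 years = 3.7872e+09 s.
T_syn = |T₁ · T₂ / (T₁ − T₂)|.
T_syn = |449.22 · 3.7872e+09 / (449.22 − 3.7872e+09)| s ≈ 449.2 s = 7.487 minutes.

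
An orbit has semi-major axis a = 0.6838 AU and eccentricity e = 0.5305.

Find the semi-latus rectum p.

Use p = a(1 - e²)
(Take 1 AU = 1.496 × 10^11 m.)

Convert to SI: a = 0.6838 AU = 1.02296e+11 m.
p = a (1 − e²).
p = 1.02296e+11 · (1 − (0.5305)²) = 1.02296e+11 · 0.71857 ≈ 7.351e+10 m = 0.4914 AU.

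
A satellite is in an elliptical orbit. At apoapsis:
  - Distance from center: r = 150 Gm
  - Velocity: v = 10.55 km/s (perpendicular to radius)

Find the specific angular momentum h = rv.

Convert to SI: r = 150 Gm = 1.5e+11 m; v = 10.55 km/s = 10550 m/s.
With v perpendicular to r, h = r · v.
h = 1.5e+11 · 10550 m²/s ≈ 1.582e+15 m²/s.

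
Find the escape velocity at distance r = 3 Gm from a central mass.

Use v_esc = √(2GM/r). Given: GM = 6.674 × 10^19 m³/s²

Convert to SI: r = 3 Gm = 3e+09 m.
Escape velocity comes from setting total energy to zero: ½v² − GM/r = 0 ⇒ v_esc = √(2GM / r).
v_esc = √(2 · 6.674e+19 / 3e+09) m/s ≈ 2.109e+05 m/s = 210.9 km/s.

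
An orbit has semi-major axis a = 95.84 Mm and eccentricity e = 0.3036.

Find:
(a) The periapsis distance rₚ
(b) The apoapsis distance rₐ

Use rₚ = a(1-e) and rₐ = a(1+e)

Convert to SI: a = 95.84 Mm = 9.584e+07 m.
(a) rₚ = a(1 − e) = 9.584e+07 · (1 − 0.3036) = 9.584e+07 · 0.6964 ≈ 6.674e+07 m = 66.74 Mm.
(b) rₐ = a(1 + e) = 9.584e+07 · (1 + 0.3036) = 9.584e+07 · 1.3036 ≈ 1.249e+08 m = 124.9 Mm.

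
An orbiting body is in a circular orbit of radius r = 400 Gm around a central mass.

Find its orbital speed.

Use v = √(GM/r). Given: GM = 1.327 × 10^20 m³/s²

Convert to SI: r = 400 Gm = 4e+11 m.
For a circular orbit, gravity supplies the centripetal force, so v = √(GM / r).
v = √(1.327e+20 / 4e+11) m/s ≈ 1.821e+04 m/s = 18.21 km/s.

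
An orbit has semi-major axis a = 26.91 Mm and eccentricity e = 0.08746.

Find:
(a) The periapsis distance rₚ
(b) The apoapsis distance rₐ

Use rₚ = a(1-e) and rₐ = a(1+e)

Convert to SI: a = 26.91 Mm = 2.691e+07 m.
(a) rₚ = a(1 − e) = 2.691e+07 · (1 − 0.08746) = 2.691e+07 · 0.91254 ≈ 2.456e+07 m = 24.56 Mm.
(b) rₐ = a(1 + e) = 2.691e+07 · (1 + 0.08746) = 2.691e+07 · 1.08746 ≈ 2.926e+07 m = 29.26 Mm.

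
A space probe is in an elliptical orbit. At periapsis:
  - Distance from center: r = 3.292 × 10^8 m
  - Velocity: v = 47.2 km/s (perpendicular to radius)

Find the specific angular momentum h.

Convert to SI: v = 47.2 km/s = 47200 m/s.
With v perpendicular to r, h = r · v.
h = 3.292e+08 · 47200 m²/s ≈ 1.554e+13 m²/s.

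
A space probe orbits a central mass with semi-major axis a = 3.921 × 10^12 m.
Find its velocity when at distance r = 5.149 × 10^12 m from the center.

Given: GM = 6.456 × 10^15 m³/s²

Vis-viva: v = √(GM · (2/r − 1/a)).
2/r − 1/a = 2/5.149e+12 − 1/3.921e+12 = 1.33388e-13 m⁻¹.
v = √(6.456e+15 · 1.33388e-13) m/s ≈ 29.35 m/s = 29.35 m/s.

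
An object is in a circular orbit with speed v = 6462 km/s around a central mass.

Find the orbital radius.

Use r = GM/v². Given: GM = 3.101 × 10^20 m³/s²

Convert to SI: v = 6462 km/s = 6.462e+06 m/s.
For a circular orbit, v² = GM / r, so r = GM / v².
r = 3.101e+20 / (6.462e+06)² m ≈ 7.426e+06 m = 7.426 Mm.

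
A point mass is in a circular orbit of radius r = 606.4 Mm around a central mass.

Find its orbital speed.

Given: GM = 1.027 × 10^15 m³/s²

Convert to SI: r = 606.4 Mm = 6.064e+08 m.
For a circular orbit, gravity supplies the centripetal force, so v = √(GM / r).
v = √(1.027e+15 / 6.064e+08) m/s ≈ 1301 m/s = 1.301 km/s.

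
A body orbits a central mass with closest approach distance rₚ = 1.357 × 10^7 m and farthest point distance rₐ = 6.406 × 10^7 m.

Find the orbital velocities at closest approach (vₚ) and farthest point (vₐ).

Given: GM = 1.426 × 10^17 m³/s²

Use the vis-viva equation v² = GM(2/r − 1/a) with a = (rₚ + rₐ)/2 = (1.357e+07 + 6.406e+07)/2 = 3.8815e+07 m.
vₚ = √(GM · (2/rₚ − 1/a)) = √(1.426e+17 · (2/1.357e+07 − 1/3.8815e+07)) m/s ≈ 1.317e+05 m/s = 131.7 km/s.
vₐ = √(GM · (2/rₐ − 1/a)) = √(1.426e+17 · (2/6.406e+07 − 1/3.8815e+07)) m/s ≈ 2.79e+04 m/s = 27.9 km/s.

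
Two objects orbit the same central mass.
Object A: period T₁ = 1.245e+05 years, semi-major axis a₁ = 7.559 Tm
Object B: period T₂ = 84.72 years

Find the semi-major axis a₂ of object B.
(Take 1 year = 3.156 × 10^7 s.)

Convert to SI: T₁ = 1.245e+05 years = 3.92922e+12 s; a₁ = 7.559 Tm = 7.559e+12 m; T₂ = 84.72 years = 2.67376e+09 s.
Kepler's third law: (T₁/T₂)² = (a₁/a₂)³ ⇒ a₂ = a₁ · (T₂/T₁)^(2/3).
T₂/T₁ = 2.67376e+09 / 3.92922e+12 = 0.000680482.
a₂ = 7.559e+12 · (0.000680482)^(2/3) m ≈ 5.848e+10 m = 58.48 Gm.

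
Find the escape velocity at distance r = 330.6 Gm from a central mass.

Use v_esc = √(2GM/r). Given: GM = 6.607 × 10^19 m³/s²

Convert to SI: r = 330.6 Gm = 3.306e+11 m.
Escape velocity comes from setting total energy to zero: ½v² − GM/r = 0 ⇒ v_esc = √(2GM / r).
v_esc = √(2 · 6.607e+19 / 3.306e+11) m/s ≈ 1.999e+04 m/s = 19.99 km/s.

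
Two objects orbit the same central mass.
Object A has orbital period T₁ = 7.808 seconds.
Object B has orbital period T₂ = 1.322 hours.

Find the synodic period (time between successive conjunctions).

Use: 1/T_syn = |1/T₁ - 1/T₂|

Convert to SI: T₂ = 1.322 hours = 4759.2 s.
T_syn = |T₁ · T₂ / (T₁ − T₂)|.
T_syn = |7.808 · 4759.2 / (7.808 − 4759.2)| s ≈ 7.821 s = 7.821 seconds.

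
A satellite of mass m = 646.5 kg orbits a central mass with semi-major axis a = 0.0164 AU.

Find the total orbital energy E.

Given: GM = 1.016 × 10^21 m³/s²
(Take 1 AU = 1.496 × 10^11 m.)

Convert to SI: a = 0.0164 AU = 2.45344e+09 m.
E = −GMm / (2a).
E = −1.016e+21 · 646.5 / (2 · 2.45344e+09) J ≈ -1.339e+14 J = -133.9 TJ.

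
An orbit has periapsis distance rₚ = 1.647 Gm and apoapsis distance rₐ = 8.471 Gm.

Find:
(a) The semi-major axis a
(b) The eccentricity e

Convert to SI: rₚ = 1.647 Gm = 1.647e+09 m; rₐ = 8.471 Gm = 8.471e+09 m.
(a) a = (rₚ + rₐ) / 2 = (1.647e+09 + 8.471e+09) / 2 ≈ 5.059e+09 m = 5.059 Gm.
(b) e = (rₐ − rₚ) / (rₐ + rₚ) = (8.471e+09 − 1.647e+09) / (8.471e+09 + 1.647e+09) ≈ 0.6744.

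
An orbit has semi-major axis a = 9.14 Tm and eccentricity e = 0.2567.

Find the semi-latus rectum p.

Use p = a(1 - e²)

Convert to SI: a = 9.14 Tm = 9.14e+12 m.
p = a (1 − e²).
p = 9.14e+12 · (1 − (0.2567)²) = 9.14e+12 · 0.934105 ≈ 8.538e+12 m = 8.538 Tm.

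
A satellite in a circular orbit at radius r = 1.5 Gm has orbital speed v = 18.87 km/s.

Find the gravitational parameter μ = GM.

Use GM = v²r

Convert to SI: r = 1.5 Gm = 1.5e+09 m; v = 18.87 km/s = 18870 m/s.
For a circular orbit v² = GM/r, so GM = v² · r.
GM = (18870)² · 1.5e+09 m³/s² ≈ 5.341e+17 m³/s² = 5.341 × 10^17 m³/s².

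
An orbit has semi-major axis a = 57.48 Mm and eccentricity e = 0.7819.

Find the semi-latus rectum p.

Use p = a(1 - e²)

Convert to SI: a = 57.48 Mm = 5.748e+07 m.
p = a (1 − e²).
p = 5.748e+07 · (1 − (0.7819)²) = 5.748e+07 · 0.388632 ≈ 2.234e+07 m = 22.34 Mm.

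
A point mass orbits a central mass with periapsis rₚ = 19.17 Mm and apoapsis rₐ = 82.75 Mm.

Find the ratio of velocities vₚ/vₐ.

Convert to SI: rₚ = 19.17 Mm = 1.917e+07 m; rₐ = 82.75 Mm = 8.275e+07 m.
Conservation of angular momentum gives rₚvₚ = rₐvₐ, so vₚ/vₐ = rₐ/rₚ.
vₚ/vₐ = 8.275e+07 / 1.917e+07 ≈ 4.317.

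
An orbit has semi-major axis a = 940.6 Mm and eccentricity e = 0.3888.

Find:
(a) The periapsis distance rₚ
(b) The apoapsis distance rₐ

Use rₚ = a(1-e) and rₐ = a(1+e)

Convert to SI: a = 940.6 Mm = 9.406e+08 m.
(a) rₚ = a(1 − e) = 9.406e+08 · (1 − 0.3888) = 9.406e+08 · 0.6112 ≈ 5.749e+08 m = 574.9 Mm.
(b) rₐ = a(1 + e) = 9.406e+08 · (1 + 0.3888) = 9.406e+08 · 1.3888 ≈ 1.306e+09 m = 1.306 Gm.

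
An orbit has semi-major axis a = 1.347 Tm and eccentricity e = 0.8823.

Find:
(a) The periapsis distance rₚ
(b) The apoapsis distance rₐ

Convert to SI: a = 1.347 Tm = 1.347e+12 m.
(a) rₚ = a(1 − e) = 1.347e+12 · (1 − 0.8823) = 1.347e+12 · 0.1177 ≈ 1.585e+11 m = 158.5 Gm.
(b) rₐ = a(1 + e) = 1.347e+12 · (1 + 0.8823) = 1.347e+12 · 1.8823 ≈ 2.535e+12 m = 2.535 Tm.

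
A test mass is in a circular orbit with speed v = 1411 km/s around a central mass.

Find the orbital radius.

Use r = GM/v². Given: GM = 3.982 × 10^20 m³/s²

Convert to SI: v = 1411 km/s = 1.411e+06 m/s.
For a circular orbit, v² = GM / r, so r = GM / v².
r = 3.982e+20 / (1.411e+06)² m ≈ 2e+08 m = 200 Mm.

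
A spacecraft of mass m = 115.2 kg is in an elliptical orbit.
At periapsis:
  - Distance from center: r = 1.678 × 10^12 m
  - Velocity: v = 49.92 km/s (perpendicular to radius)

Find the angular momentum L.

Convert to SI: v = 49.92 km/s = 49920 m/s.
Since v is perpendicular to r, L = m · v · r.
L = 115.2 · 49920 · 1.678e+12 kg·m²/s ≈ 9.65e+18 kg·m²/s.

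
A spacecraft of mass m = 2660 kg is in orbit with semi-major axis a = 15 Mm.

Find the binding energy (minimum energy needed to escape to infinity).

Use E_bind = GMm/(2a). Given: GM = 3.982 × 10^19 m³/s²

Convert to SI: a = 15 Mm = 1.5e+07 m.
Total orbital energy is E = −GMm/(2a); binding energy is E_bind = −E = GMm/(2a).
E_bind = 3.982e+19 · 2660 / (2 · 1.5e+07) J ≈ 3.531e+15 J = 3.531 PJ.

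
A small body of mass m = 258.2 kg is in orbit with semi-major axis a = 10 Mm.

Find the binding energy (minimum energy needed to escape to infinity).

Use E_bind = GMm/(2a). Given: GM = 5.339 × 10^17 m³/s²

Convert to SI: a = 10 Mm = 1e+07 m.
Total orbital energy is E = −GMm/(2a); binding energy is E_bind = −E = GMm/(2a).
E_bind = 5.339e+17 · 258.2 / (2 · 1e+07) J ≈ 6.893e+12 J = 6.893 TJ.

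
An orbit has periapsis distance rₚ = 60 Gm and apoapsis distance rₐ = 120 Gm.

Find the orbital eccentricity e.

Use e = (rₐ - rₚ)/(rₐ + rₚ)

Convert to SI: rₚ = 60 Gm = 6e+10 m; rₐ = 120 Gm = 1.2e+11 m.
e = (rₐ − rₚ) / (rₐ + rₚ).
e = (1.2e+11 − 6e+10) / (1.2e+11 + 6e+10) = 6e+10 / 1.8e+11 ≈ 0.3333.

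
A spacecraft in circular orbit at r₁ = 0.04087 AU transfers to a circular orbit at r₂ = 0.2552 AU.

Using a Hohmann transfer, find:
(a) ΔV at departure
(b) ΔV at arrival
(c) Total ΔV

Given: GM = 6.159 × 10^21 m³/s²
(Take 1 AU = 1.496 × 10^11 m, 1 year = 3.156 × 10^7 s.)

Convert to SI: r₁ = 0.04087 AU = 6.11415e+09 m; r₂ = 0.2552 AU = 3.81779e+10 m.
Transfer semi-major axis: a_t = (r₁ + r₂)/2 = (6.11415e+09 + 3.81779e+10)/2 = 2.2146e+10 m.
Circular speeds: v₁ = √(GM/r₁) = 1.00366e+06 m/s, v₂ = √(GM/r₂) = 401651 m/s.
Transfer speeds (vis-viva v² = GM(2/r − 1/a_t)): v₁ᵗ = 1.31779e+06 m/s, v₂ᵗ = 211042 m/s.
(a) ΔV₁ = |v₁ᵗ − v₁| ≈ 3.141e+05 m/s = 66.27 AU/year.
(b) ΔV₂ = |v₂ − v₂ᵗ| ≈ 1.906e+05 m/s = 40.21 AU/year.
(c) ΔV_total = ΔV₁ + ΔV₂ ≈ 5.047e+05 m/s = 106.5 AU/year.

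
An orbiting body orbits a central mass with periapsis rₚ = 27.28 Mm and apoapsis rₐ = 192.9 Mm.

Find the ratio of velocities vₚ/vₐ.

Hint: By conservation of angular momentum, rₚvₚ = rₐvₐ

Convert to SI: rₚ = 27.28 Mm = 2.728e+07 m; rₐ = 192.9 Mm = 1.929e+08 m.
Conservation of angular momentum gives rₚvₚ = rₐvₐ, so vₚ/vₐ = rₐ/rₚ.
vₚ/vₐ = 1.929e+08 / 2.728e+07 ≈ 7.071.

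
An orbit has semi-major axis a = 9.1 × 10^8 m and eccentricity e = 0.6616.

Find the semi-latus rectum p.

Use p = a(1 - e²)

p = a (1 − e²).
p = 9.1e+08 · (1 − (0.6616)²) = 9.1e+08 · 0.562285 ≈ 5.117e+08 m = 5.117 × 10^8 m.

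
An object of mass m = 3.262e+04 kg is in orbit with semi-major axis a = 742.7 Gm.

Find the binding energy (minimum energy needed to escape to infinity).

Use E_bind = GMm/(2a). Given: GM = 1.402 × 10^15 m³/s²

Convert to SI: a = 742.7 Gm = 7.427e+11 m.
Total orbital energy is E = −GMm/(2a); binding energy is E_bind = −E = GMm/(2a).
E_bind = 1.402e+15 · 3.262e+04 / (2 · 7.427e+11) J ≈ 3.079e+07 J = 30.79 MJ.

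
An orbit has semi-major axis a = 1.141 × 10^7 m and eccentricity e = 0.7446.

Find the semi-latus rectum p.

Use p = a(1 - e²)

p = a (1 − e²).
p = 1.141e+07 · (1 − (0.7446)²) = 1.141e+07 · 0.445571 ≈ 5.084e+06 m = 5.084 × 10^6 m.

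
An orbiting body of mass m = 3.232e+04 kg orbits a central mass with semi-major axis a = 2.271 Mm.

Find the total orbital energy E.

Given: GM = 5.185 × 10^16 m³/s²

Convert to SI: a = 2.271 Mm = 2.271e+06 m.
E = −GMm / (2a).
E = −5.185e+16 · 3.232e+04 / (2 · 2.271e+06) J ≈ -3.69e+14 J = -369 TJ.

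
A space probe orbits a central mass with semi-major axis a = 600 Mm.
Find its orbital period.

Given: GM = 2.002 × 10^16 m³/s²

Convert to SI: a = 600 Mm = 6e+08 m.
Kepler's third law: T = 2π √(a³ / GM).
Substituting a = 6e+08 m and GM = 2.002e+16 m³/s²:
T = 2π √((6e+08)³ / 2.002e+16) s
T ≈ 6.526e+05 s = 7.554 days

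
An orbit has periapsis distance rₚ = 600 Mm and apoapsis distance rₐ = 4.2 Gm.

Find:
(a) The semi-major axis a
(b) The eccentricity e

Convert to SI: rₚ = 600 Mm = 6e+08 m; rₐ = 4.2 Gm = 4.2e+09 m.
(a) a = (rₚ + rₐ) / 2 = (6e+08 + 4.2e+09) / 2 ≈ 2.4e+09 m = 2.4 Gm.
(b) e = (rₐ − rₚ) / (rₐ + rₚ) = (4.2e+09 − 6e+08) / (4.2e+09 + 6e+08) ≈ 0.75.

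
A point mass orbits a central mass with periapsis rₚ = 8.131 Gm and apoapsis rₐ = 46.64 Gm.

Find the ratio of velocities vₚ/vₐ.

Convert to SI: rₚ = 8.131 Gm = 8.131e+09 m; rₐ = 46.64 Gm = 4.664e+10 m.
Conservation of angular momentum gives rₚvₚ = rₐvₐ, so vₚ/vₐ = rₐ/rₚ.
vₚ/vₐ = 4.664e+10 / 8.131e+09 ≈ 5.736.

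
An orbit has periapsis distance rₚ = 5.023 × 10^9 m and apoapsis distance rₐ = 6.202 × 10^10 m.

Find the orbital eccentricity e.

e = (rₐ − rₚ) / (rₐ + rₚ).
e = (6.202e+10 − 5.023e+09) / (6.202e+10 + 5.023e+09) = 5.6997e+10 / 6.7043e+10 ≈ 0.8502.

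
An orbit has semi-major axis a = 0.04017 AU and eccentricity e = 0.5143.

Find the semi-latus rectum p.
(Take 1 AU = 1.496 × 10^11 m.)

Convert to SI: a = 0.04017 AU = 6.00943e+09 m.
p = a (1 − e²).
p = 6.00943e+09 · (1 − (0.5143)²) = 6.00943e+09 · 0.735496 ≈ 4.42e+09 m = 0.02954 AU.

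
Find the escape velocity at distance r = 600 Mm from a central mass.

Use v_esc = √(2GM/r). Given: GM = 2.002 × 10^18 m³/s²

Convert to SI: r = 600 Mm = 6e+08 m.
Escape velocity comes from setting total energy to zero: ½v² − GM/r = 0 ⇒ v_esc = √(2GM / r).
v_esc = √(2 · 2.002e+18 / 6e+08) m/s ≈ 8.169e+04 m/s = 81.69 km/s.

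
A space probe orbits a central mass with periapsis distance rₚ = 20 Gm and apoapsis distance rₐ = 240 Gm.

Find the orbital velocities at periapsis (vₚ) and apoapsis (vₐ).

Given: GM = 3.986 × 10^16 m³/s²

Convert to SI: rₚ = 20 Gm = 2e+10 m; rₐ = 240 Gm = 2.4e+11 m.
Use the vis-viva equation v² = GM(2/r − 1/a) with a = (rₚ + rₐ)/2 = (2e+10 + 2.4e+11)/2 = 1.3e+11 m.
vₚ = √(GM · (2/rₚ − 1/a)) = √(3.986e+16 · (2/2e+10 − 1/1.3e+11)) m/s ≈ 1918 m/s = 1.918 km/s.
vₐ = √(GM · (2/rₐ − 1/a)) = √(3.986e+16 · (2/2.4e+11 − 1/1.3e+11)) m/s ≈ 159.8 m/s = 159.8 m/s.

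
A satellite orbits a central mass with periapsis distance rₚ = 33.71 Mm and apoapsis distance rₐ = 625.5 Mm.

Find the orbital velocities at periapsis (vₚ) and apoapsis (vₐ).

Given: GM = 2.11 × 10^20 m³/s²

Convert to SI: rₚ = 33.71 Mm = 3.371e+07 m; rₐ = 625.5 Mm = 6.255e+08 m.
Use the vis-viva equation v² = GM(2/r − 1/a) with a = (rₚ + rₐ)/2 = (3.371e+07 + 6.255e+08)/2 = 3.29605e+08 m.
vₚ = √(GM · (2/rₚ − 1/a)) = √(2.11e+20 · (2/3.371e+07 − 1/3.29605e+08)) m/s ≈ 3.447e+06 m/s = 3447 km/s.
vₐ = √(GM · (2/rₐ − 1/a)) = √(2.11e+20 · (2/6.255e+08 − 1/3.29605e+08)) m/s ≈ 1.857e+05 m/s = 185.7 km/s.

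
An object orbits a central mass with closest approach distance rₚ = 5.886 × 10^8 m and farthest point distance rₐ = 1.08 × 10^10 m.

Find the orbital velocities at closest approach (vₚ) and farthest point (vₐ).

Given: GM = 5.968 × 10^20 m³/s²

Use the vis-viva equation v² = GM(2/r − 1/a) with a = (rₚ + rₐ)/2 = (5.886e+08 + 1.08e+10)/2 = 5.6943e+09 m.
vₚ = √(GM · (2/rₚ − 1/a)) = √(5.968e+20 · (2/5.886e+08 − 1/5.6943e+09)) m/s ≈ 1.387e+06 m/s = 1387 km/s.
vₐ = √(GM · (2/rₐ − 1/a)) = √(5.968e+20 · (2/1.08e+10 − 1/5.6943e+09)) m/s ≈ 7.558e+04 m/s = 75.58 km/s.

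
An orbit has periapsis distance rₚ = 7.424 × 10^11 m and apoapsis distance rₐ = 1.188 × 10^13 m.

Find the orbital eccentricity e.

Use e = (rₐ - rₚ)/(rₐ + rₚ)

e = (rₐ − rₚ) / (rₐ + rₚ).
e = (1.188e+13 − 7.424e+11) / (1.188e+13 + 7.424e+11) = 1.11376e+13 / 1.26224e+13 ≈ 0.8824.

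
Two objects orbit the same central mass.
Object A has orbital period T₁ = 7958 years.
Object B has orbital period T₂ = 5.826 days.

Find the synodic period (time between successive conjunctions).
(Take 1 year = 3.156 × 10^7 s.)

Convert to SI: T₁ = 7958 years = 2.51154e+11 s; T₂ = 5.826 days = 503366 s.
T_syn = |T₁ · T₂ / (T₁ − T₂)|.
T_syn = |2.51154e+11 · 503366 / (2.51154e+11 − 503366)| s ≈ 5.034e+05 s = 5.826 days.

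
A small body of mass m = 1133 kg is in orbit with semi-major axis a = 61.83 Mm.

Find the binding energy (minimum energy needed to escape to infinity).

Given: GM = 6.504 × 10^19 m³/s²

Convert to SI: a = 61.83 Mm = 6.183e+07 m.
Total orbital energy is E = −GMm/(2a); binding energy is E_bind = −E = GMm/(2a).
E_bind = 6.504e+19 · 1133 / (2 · 6.183e+07) J ≈ 5.959e+14 J = 595.9 TJ.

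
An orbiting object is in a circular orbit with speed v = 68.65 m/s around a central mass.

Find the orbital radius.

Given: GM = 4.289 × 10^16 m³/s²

For a circular orbit, v² = GM / r, so r = GM / v².
r = 4.289e+16 / (68.65)² m ≈ 9.101e+12 m = 9.101 Tm.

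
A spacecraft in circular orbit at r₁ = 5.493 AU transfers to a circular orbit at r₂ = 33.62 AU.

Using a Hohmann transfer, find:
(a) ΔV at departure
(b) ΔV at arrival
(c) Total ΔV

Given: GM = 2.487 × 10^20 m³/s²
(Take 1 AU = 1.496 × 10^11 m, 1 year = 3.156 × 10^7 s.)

Convert to SI: r₁ = 5.493 AU = 8.21753e+11 m; r₂ = 33.62 AU = 5.02955e+12 m.
Transfer semi-major axis: a_t = (r₁ + r₂)/2 = (8.21753e+11 + 5.02955e+12)/2 = 2.92565e+12 m.
Circular speeds: v₁ = √(GM/r₁) = 17396.7 m/s, v₂ = √(GM/r₂) = 7031.91 m/s.
Transfer speeds (vis-viva v² = GM(2/r − 1/a_t)): v₁ᵗ = 22809.8 m/s, v₂ᵗ = 3726.77 m/s.
(a) ΔV₁ = |v₁ᵗ − v₁| ≈ 5413 m/s = 1.142 AU/year.
(b) ΔV₂ = |v₂ − v₂ᵗ| ≈ 3305 m/s = 0.6973 AU/year.
(c) ΔV_total = ΔV₁ + ΔV₂ ≈ 8718 m/s = 1.839 AU/year.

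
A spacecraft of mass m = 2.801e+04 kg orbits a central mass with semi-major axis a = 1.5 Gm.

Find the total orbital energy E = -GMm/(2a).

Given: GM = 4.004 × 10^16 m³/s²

Convert to SI: a = 1.5 Gm = 1.5e+09 m.
E = −GMm / (2a).
E = −4.004e+16 · 2.801e+04 / (2 · 1.5e+09) J ≈ -3.738e+11 J = -373.8 GJ.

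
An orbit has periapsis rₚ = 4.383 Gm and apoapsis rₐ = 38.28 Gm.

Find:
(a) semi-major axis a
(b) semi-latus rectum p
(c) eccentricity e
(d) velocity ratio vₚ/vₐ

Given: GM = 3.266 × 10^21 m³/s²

Convert to SI: rₚ = 4.383 Gm = 4.383e+09 m; rₐ = 38.28 Gm = 3.828e+10 m.
(a) a = (rₚ + rₐ)/2 = (4.383e+09 + 3.828e+10)/2 ≈ 2.133e+10 m
(b) From a = (rₚ + rₐ)/2 = 2.13315e+10 m and e = (rₐ − rₚ)/(rₐ + rₚ) = 0.794529, p = a(1 − e²) = 2.13315e+10 · (1 − (0.794529)²) ≈ 7.865e+09 m
(c) e = (rₐ − rₚ)/(rₐ + rₚ) = (3.828e+10 − 4.383e+09)/(3.828e+10 + 4.383e+09) ≈ 0.7945
(d) Conservation of angular momentum (rₚvₚ = rₐvₐ) gives vₚ/vₐ = rₐ/rₚ = 3.828e+10/4.383e+09 ≈ 8.734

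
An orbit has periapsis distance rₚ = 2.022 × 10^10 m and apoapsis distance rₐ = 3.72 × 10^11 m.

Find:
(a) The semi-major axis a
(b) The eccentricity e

(a) a = (rₚ + rₐ) / 2 = (2.022e+10 + 3.72e+11) / 2 ≈ 1.961e+11 m = 1.961 × 10^11 m.
(b) e = (rₐ − rₚ) / (rₐ + rₚ) = (3.72e+11 − 2.022e+10) / (3.72e+11 + 2.022e+10) ≈ 0.8969.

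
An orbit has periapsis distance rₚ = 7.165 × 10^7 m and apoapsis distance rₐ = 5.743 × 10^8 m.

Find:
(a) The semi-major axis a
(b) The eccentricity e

(a) a = (rₚ + rₐ) / 2 = (7.165e+07 + 5.743e+08) / 2 ≈ 3.23e+08 m = 3.23 × 10^8 m.
(b) e = (rₐ − rₚ) / (rₐ + rₚ) = (5.743e+08 − 7.165e+07) / (5.743e+08 + 7.165e+07) ≈ 0.7782.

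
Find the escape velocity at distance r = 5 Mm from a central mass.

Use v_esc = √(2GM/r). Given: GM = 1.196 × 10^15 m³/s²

Convert to SI: r = 5 Mm = 5e+06 m.
Escape velocity comes from setting total energy to zero: ½v² − GM/r = 0 ⇒ v_esc = √(2GM / r).
v_esc = √(2 · 1.196e+15 / 5e+06) m/s ≈ 2.187e+04 m/s = 21.87 km/s.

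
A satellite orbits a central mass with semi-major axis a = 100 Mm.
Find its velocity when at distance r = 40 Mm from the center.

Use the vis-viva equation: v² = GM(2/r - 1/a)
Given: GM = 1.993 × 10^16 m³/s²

Convert to SI: a = 100 Mm = 1e+08 m; r = 40 Mm = 4e+07 m.
Vis-viva: v = √(GM · (2/r − 1/a)).
2/r − 1/a = 2/4e+07 − 1/1e+08 = 4e-08 m⁻¹.
v = √(1.993e+16 · 4e-08) m/s ≈ 2.823e+04 m/s = 28.23 km/s.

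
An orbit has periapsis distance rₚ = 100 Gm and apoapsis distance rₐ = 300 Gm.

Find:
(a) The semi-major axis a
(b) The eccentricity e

Convert to SI: rₚ = 100 Gm = 1e+11 m; rₐ = 300 Gm = 3e+11 m.
(a) a = (rₚ + rₐ) / 2 = (1e+11 + 3e+11) / 2 ≈ 2e+11 m = 200 Gm.
(b) e = (rₐ − rₚ) / (rₐ + rₚ) = (3e+11 − 1e+11) / (3e+11 + 1e+11) ≈ 0.5.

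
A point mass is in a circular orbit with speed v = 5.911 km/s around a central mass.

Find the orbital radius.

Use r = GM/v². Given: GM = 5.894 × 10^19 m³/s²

Convert to SI: v = 5.911 km/s = 5911 m/s.
For a circular orbit, v² = GM / r, so r = GM / v².
r = 5.894e+19 / (5911)² m ≈ 1.687e+12 m = 1.687 × 10^12 m.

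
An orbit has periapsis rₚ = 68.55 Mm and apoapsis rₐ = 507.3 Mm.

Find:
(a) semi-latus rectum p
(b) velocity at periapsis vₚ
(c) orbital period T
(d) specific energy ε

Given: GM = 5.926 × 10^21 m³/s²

Convert to SI: rₚ = 68.55 Mm = 6.855e+07 m; rₐ = 507.3 Mm = 5.073e+08 m.
(a) From a = (rₚ + rₐ)/2 = 2.87925e+08 m and e = (rₐ − rₚ)/(rₐ + rₚ) = 0.761917, p = a(1 − e²) = 2.87925e+08 · (1 − (0.761917)²) ≈ 1.208e+08 m
(b) With a = (rₚ + rₐ)/2 = 2.87925e+08 m, vₚ = √(GM (2/rₚ − 1/a)) = √(5.926e+21 · (2/6.855e+07 − 1/2.87925e+08)) m/s ≈ 1.234e+07 m/s
(c) With a = (rₚ + rₐ)/2 = 2.87925e+08 m, T = 2π √(a³/GM) = 2π √((2.87925e+08)³/5.926e+21) s ≈ 398.8 s
(d) With a = (rₚ + rₐ)/2 = 2.87925e+08 m, ε = −GM/(2a) = −5.926e+21/(2 · 2.87925e+08) J/kg ≈ -1.029e+13 J/kg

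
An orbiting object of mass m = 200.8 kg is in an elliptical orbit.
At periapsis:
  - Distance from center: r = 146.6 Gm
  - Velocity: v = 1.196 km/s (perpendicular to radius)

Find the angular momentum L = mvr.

Convert to SI: r = 146.6 Gm = 1.466e+11 m; v = 1.196 km/s = 1196 m/s.
Since v is perpendicular to r, L = m · v · r.
L = 200.8 · 1196 · 1.466e+11 kg·m²/s ≈ 3.521e+16 kg·m²/s.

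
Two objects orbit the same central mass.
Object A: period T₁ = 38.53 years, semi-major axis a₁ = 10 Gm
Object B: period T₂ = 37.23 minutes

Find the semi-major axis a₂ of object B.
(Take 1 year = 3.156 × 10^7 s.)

Convert to SI: T₁ = 38.53 years = 1.21601e+09 s; a₁ = 10 Gm = 1e+10 m; T₂ = 37.23 minutes = 2233.8 s.
Kepler's third law: (T₁/T₂)² = (a₁/a₂)³ ⇒ a₂ = a₁ · (T₂/T₁)^(2/3).
T₂/T₁ = 2233.8 / 1.21601e+09 = 1.837e-06.
a₂ = 1e+10 · (1.837e-06)^(2/3) m ≈ 1.5e+06 m = 1.5 Mm.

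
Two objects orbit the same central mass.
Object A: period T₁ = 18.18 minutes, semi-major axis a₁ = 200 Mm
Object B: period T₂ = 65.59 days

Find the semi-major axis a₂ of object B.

Convert to SI: T₁ = 18.18 minutes = 1090.8 s; a₁ = 200 Mm = 2e+08 m; T₂ = 65.59 days = 5.66698e+06 s.
Kepler's third law: (T₁/T₂)² = (a₁/a₂)³ ⇒ a₂ = a₁ · (T₂/T₁)^(2/3).
T₂/T₁ = 5.66698e+06 / 1090.8 = 5195.25.
a₂ = 2e+08 · (5195.25)^(2/3) m ≈ 5.999e+10 m = 59.99 Gm.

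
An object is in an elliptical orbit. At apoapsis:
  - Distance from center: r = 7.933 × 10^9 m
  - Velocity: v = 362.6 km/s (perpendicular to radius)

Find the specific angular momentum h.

Convert to SI: v = 362.6 km/s = 362600 m/s.
With v perpendicular to r, h = r · v.
h = 7.933e+09 · 362600 m²/s ≈ 2.877e+15 m²/s.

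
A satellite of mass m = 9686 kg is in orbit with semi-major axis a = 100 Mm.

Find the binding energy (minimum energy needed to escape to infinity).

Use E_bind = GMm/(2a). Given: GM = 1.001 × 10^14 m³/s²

Convert to SI: a = 100 Mm = 1e+08 m.
Total orbital energy is E = −GMm/(2a); binding energy is E_bind = −E = GMm/(2a).
E_bind = 1.001e+14 · 9686 / (2 · 1e+08) J ≈ 4.848e+09 J = 4.848 GJ.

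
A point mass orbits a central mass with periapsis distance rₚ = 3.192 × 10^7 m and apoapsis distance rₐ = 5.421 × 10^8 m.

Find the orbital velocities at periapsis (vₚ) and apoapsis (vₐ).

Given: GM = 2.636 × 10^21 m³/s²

Use the vis-viva equation v² = GM(2/r − 1/a) with a = (rₚ + rₐ)/2 = (3.192e+07 + 5.421e+08)/2 = 2.8701e+08 m.
vₚ = √(GM · (2/rₚ − 1/a)) = √(2.636e+21 · (2/3.192e+07 − 1/2.8701e+08)) m/s ≈ 1.249e+07 m/s = 1.249e+04 km/s.
vₐ = √(GM · (2/rₐ − 1/a)) = √(2.636e+21 · (2/5.421e+08 − 1/2.8701e+08)) m/s ≈ 7.354e+05 m/s = 735.4 km/s.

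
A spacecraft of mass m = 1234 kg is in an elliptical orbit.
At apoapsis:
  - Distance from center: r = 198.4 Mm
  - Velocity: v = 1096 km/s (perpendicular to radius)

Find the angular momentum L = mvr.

Convert to SI: r = 198.4 Mm = 1.984e+08 m; v = 1096 km/s = 1.096e+06 m/s.
Since v is perpendicular to r, L = m · v · r.
L = 1234 · 1.096e+06 · 1.984e+08 kg·m²/s ≈ 2.683e+17 kg·m²/s.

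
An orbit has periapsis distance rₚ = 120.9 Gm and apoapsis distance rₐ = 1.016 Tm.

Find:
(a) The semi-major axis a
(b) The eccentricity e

Convert to SI: rₚ = 120.9 Gm = 1.209e+11 m; rₐ = 1.016 Tm = 1.016e+12 m.
(a) a = (rₚ + rₐ) / 2 = (1.209e+11 + 1.016e+12) / 2 ≈ 5.684e+11 m = 568.5 Gm.
(b) e = (rₐ − rₚ) / (rₐ + rₚ) = (1.016e+12 − 1.209e+11) / (1.016e+12 + 1.209e+11) ≈ 0.7873.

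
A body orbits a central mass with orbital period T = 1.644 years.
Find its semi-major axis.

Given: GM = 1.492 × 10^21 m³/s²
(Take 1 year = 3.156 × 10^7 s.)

Convert to SI: T = 1.644 years = 5.18846e+07 s.
Invert Kepler's third law: a = (GM · T² / (4π²))^(1/3).
Substituting T = 5.18846e+07 s and GM = 1.492e+21 m³/s²:
a = (1.492e+21 · (5.18846e+07)² / (4π²))^(1/3) m
a ≈ 4.668e+11 m = 466.8 Gm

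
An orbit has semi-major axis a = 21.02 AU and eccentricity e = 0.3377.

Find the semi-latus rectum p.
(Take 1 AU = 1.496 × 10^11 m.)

Convert to SI: a = 21.02 AU = 3.14459e+12 m.
p = a (1 − e²).
p = 3.14459e+12 · (1 − (0.3377)²) = 3.14459e+12 · 0.885959 ≈ 2.786e+12 m = 18.62 AU.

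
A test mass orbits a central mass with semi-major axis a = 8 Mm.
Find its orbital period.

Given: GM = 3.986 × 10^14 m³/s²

Convert to SI: a = 8 Mm = 8e+06 m.
Kepler's third law: T = 2π √(a³ / GM).
Substituting a = 8e+06 m and GM = 3.986e+14 m³/s²:
T = 2π √((8e+06)³ / 3.986e+14) s
T ≈ 7121 s = 1.978 hours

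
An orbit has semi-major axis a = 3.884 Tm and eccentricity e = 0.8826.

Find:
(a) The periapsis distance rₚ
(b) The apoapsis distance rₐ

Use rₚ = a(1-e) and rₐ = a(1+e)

Convert to SI: a = 3.884 Tm = 3.884e+12 m.
(a) rₚ = a(1 − e) = 3.884e+12 · (1 − 0.8826) = 3.884e+12 · 0.1174 ≈ 4.56e+11 m = 456 Gm.
(b) rₐ = a(1 + e) = 3.884e+12 · (1 + 0.8826) = 3.884e+12 · 1.8826 ≈ 7.312e+12 m = 7.312 Tm.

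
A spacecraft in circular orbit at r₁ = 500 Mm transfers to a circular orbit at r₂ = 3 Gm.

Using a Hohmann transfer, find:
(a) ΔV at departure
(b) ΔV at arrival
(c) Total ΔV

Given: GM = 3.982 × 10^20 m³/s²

Convert to SI: r₁ = 500 Mm = 5e+08 m; r₂ = 3 Gm = 3e+09 m.
Transfer semi-major axis: a_t = (r₁ + r₂)/2 = (5e+08 + 3e+09)/2 = 1.75e+09 m.
Circular speeds: v₁ = √(GM/r₁) = 892412 m/s, v₂ = √(GM/r₂) = 364326 m/s.
Transfer speeds (vis-viva v² = GM(2/r − 1/a_t)): v₁ᵗ = 1.16844e+06 m/s, v₂ᵗ = 194740 m/s.
(a) ΔV₁ = |v₁ᵗ − v₁| ≈ 2.76e+05 m/s = 276 km/s.
(b) ΔV₂ = |v₂ − v₂ᵗ| ≈ 1.696e+05 m/s = 169.6 km/s.
(c) ΔV_total = ΔV₁ + ΔV₂ ≈ 4.456e+05 m/s = 445.6 km/s.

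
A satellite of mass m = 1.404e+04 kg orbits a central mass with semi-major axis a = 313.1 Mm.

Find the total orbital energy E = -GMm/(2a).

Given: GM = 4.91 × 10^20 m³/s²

Convert to SI: a = 313.1 Mm = 3.131e+08 m.
E = −GMm / (2a).
E = −4.91e+20 · 1.404e+04 / (2 · 3.131e+08) J ≈ -1.101e+16 J = -11.01 PJ.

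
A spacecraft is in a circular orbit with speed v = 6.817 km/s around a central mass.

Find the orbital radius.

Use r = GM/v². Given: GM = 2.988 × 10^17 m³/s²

Convert to SI: v = 6.817 km/s = 6817 m/s.
For a circular orbit, v² = GM / r, so r = GM / v².
r = 2.988e+17 / (6817)² m ≈ 6.43e+09 m = 6.43 Gm.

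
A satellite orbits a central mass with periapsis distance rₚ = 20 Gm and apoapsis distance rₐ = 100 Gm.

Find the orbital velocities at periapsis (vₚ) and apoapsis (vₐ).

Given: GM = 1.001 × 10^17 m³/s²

Convert to SI: rₚ = 20 Gm = 2e+10 m; rₐ = 100 Gm = 1e+11 m.
Use the vis-viva equation v² = GM(2/r − 1/a) with a = (rₚ + rₐ)/2 = (2e+10 + 1e+11)/2 = 6e+10 m.
vₚ = √(GM · (2/rₚ − 1/a)) = √(1.001e+17 · (2/2e+10 − 1/6e+10)) m/s ≈ 2888 m/s = 2.888 km/s.
vₐ = √(GM · (2/rₐ − 1/a)) = √(1.001e+17 · (2/1e+11 − 1/6e+10)) m/s ≈ 577.6 m/s = 577.6 m/s.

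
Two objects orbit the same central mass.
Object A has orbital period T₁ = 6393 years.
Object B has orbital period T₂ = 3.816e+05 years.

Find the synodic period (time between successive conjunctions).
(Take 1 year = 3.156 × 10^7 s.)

Convert to SI: T₁ = 6393 years = 2.01763e+11 s; T₂ = 3.816e+05 years = 1.20433e+13 s.
T_syn = |T₁ · T₂ / (T₁ − T₂)|.
T_syn = |2.01763e+11 · 1.20433e+13 / (2.01763e+11 − 1.20433e+13)| s ≈ 2.052e+11 s = 6502 years.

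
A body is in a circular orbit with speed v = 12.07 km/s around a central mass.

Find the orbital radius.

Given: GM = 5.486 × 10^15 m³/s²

Convert to SI: v = 12.07 km/s = 12070 m/s.
For a circular orbit, v² = GM / r, so r = GM / v².
r = 5.486e+15 / (12070)² m ≈ 3.766e+07 m = 3.766 × 10^7 m.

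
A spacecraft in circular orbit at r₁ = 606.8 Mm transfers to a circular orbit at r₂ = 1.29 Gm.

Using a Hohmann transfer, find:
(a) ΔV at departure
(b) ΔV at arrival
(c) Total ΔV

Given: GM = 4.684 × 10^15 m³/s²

Convert to SI: r₁ = 606.8 Mm = 6.068e+08 m; r₂ = 1.29 Gm = 1.29e+09 m.
Transfer semi-major axis: a_t = (r₁ + r₂)/2 = (6.068e+08 + 1.29e+09)/2 = 9.484e+08 m.
Circular speeds: v₁ = √(GM/r₁) = 2778.34 m/s, v₂ = √(GM/r₂) = 1905.52 m/s.
Transfer speeds (vis-viva v² = GM(2/r − 1/a_t)): v₁ᵗ = 3240.3 m/s, v₂ᵗ = 1524.2 m/s.
(a) ΔV₁ = |v₁ᵗ − v₁| ≈ 462 m/s = 462 m/s.
(b) ΔV₂ = |v₂ − v₂ᵗ| ≈ 381.3 m/s = 381.3 m/s.
(c) ΔV_total = ΔV₁ + ΔV₂ ≈ 843.3 m/s = 843.3 m/s.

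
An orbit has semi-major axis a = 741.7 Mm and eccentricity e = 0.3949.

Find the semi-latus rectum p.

Convert to SI: a = 741.7 Mm = 7.417e+08 m.
p = a (1 − e²).
p = 7.417e+08 · (1 − (0.3949)²) = 7.417e+08 · 0.844054 ≈ 6.26e+08 m = 626 Mm.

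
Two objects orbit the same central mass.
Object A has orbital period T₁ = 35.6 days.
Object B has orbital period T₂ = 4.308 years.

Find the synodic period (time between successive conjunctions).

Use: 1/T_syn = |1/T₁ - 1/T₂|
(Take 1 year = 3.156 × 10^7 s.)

Convert to SI: T₁ = 35.6 days = 3.07584e+06 s; T₂ = 4.308 years = 1.3596e+08 s.
T_syn = |T₁ · T₂ / (T₁ − T₂)|.
T_syn = |3.07584e+06 · 1.3596e+08 / (3.07584e+06 − 1.3596e+08)| s ≈ 3.147e+06 s = 36.42 days.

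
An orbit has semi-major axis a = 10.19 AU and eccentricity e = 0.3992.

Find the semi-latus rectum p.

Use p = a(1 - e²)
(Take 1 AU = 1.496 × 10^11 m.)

Convert to SI: a = 10.19 AU = 1.52442e+12 m.
p = a (1 − e²).
p = 1.52442e+12 · (1 − (0.3992)²) = 1.52442e+12 · 0.840639 ≈ 1.281e+12 m = 8.566 AU.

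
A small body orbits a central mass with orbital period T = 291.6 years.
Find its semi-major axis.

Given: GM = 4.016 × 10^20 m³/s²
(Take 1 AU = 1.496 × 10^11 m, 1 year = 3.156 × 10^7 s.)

Convert to SI: T = 291.6 years = 9.2029e+09 s.
Invert Kepler's third law: a = (GM · T² / (4π²))^(1/3).
Substituting T = 9.2029e+09 s and GM = 4.016e+20 m³/s²:
a = (4.016e+20 · (9.2029e+09)² / (4π²))^(1/3) m
a ≈ 9.515e+12 m = 63.61 AU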